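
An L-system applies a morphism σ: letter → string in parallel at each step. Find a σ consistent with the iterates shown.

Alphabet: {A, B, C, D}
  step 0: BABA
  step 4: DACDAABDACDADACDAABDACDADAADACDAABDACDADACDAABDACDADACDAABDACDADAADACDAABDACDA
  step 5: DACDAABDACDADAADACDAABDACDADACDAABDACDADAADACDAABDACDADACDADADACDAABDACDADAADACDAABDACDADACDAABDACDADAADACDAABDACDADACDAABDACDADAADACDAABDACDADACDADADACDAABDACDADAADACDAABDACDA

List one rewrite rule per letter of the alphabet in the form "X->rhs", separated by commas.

A->DA, B->A, C->AB, D->DAC

  step 4 ⇒ step 5: DACDAABDACDADACDAABDACDADAADACDAABDACDADACDAABDACDADACDAABDACDADAADACDAABDACDA ⇒ DAC·DA·AB·DAC·DA·DA·A·DAC·DA·AB·DAC·DA·DAC·DA·AB·DAC·DA·DA·A·DAC·DA·AB·DAC·DA·DAC·DA·DA·DAC·DA·AB·DAC·DA·DA·A·DAC·DA·AB·DAC·DA·DAC·DA·AB·DAC·DA·DA·A·DAC·DA·AB·DAC·DA·DAC·DA·AB·DAC·DA·DA·A·DAC·DA·AB·DAC·DA·DAC·DA·DA·DAC·DA·AB·DAC·DA·DA·A·DAC·DA·AB·DAC·DA
    A ↦ DA
    B ↦ A
    C ↦ AB
    D ↦ DAC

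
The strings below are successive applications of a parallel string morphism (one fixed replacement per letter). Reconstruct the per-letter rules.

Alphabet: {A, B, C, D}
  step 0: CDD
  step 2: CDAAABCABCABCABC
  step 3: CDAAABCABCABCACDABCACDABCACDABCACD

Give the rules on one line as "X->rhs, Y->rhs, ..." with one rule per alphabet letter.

A->ABC, B->A, C->CD, D->AA

  step 2 ⇒ step 3: CDAAABCABCABCABC ⇒ CD·AA·ABC·ABC·ABC·A·CD·ABC·A·CD·ABC·A·CD·ABC·A·CD
    A ↦ ABC
    B ↦ A
    C ↦ CD
    D ↦ AA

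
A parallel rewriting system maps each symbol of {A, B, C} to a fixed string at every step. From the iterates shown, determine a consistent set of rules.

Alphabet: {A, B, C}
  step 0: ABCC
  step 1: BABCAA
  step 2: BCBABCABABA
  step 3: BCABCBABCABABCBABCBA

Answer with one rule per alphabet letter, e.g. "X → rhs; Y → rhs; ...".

  step 2 ⇒ step 3: BCBABCABABA ⇒ BC·A·BC·BA·BC·A·BA·BC·BA·BC·BA
    A ↦ BA
    B ↦ BC
    C ↦ A

A->BA, B->BC, C->A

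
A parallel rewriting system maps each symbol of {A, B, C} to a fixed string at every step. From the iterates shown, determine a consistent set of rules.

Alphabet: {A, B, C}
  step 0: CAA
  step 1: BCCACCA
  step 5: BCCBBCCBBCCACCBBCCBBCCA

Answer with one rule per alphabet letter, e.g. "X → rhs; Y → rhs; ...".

A->CCA, B->C, C->B

  step 0 ⇒ step 1: CAA ⇒ B·CCA·CCA
    A ↦ CCA
    C ↦ B
    B ↦ C  (constrained at step 1)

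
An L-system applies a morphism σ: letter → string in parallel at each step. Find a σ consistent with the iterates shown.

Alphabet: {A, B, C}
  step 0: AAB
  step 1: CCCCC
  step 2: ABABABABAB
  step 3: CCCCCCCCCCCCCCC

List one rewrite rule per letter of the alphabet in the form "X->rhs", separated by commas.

A->CC, B->C, C->AB

  step 2 ⇒ step 3: ABABABABAB ⇒ CC·C·CC·C·CC·C·CC·C·CC·C
    A ↦ CC
    B ↦ C
  step 1 ⇒ step 2: CCCCC ⇒ AB·AB·AB·AB·AB
    C ↦ AB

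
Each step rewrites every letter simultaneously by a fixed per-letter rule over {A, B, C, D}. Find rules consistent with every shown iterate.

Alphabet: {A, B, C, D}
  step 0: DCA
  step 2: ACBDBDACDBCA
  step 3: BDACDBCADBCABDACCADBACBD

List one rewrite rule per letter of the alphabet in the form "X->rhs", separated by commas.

A->BD, B->DB, C->AC, D->CA

  step 2 ⇒ step 3: ACBDBDACDBCA ⇒ BD·AC·DB·CA·DB·CA·BD·AC·CA·DB·AC·BD
    A ↦ BD
    B ↦ DB
    C ↦ AC
    D ↦ CA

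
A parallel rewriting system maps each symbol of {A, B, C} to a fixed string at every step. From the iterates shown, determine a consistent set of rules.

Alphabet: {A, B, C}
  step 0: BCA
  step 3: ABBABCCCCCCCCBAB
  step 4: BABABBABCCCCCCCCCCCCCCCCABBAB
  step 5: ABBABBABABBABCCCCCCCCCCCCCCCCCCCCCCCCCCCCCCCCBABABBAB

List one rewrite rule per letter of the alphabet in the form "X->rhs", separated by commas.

A->B, B->AB, C->CC

  step 4 ⇒ step 5: BABABBABCCCCCCCCCCCCCCCCABBAB ⇒ AB·B·AB·B·AB·AB·B·AB·CC·CC·CC·CC·CC·CC·CC·CC·CC·CC·CC·CC·CC·CC·CC·CC·B·AB·AB·B·AB
    A ↦ B
    B ↦ AB
    C ↦ CC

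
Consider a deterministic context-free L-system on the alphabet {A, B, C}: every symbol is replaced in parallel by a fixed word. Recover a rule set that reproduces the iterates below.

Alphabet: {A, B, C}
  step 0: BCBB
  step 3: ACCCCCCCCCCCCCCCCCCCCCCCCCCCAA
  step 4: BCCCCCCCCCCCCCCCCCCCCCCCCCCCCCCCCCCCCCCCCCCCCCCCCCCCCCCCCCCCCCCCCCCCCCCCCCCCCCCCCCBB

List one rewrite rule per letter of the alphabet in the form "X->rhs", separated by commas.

A->B, B->A, C->CCC

  step 3 ⇒ step 4: ACCCCCCCCCCCCCCCCCCCCCCCCCCCAA ⇒ B·CCC·CCC·CCC·CCC·CCC·CCC·CCC·CCC·CCC·CCC·CCC·CCC·CCC·CCC·CCC·CCC·CCC·CCC·CCC·CCC·CCC·CCC·CCC·CCC·CCC·CCC·CCC·B·B
    A ↦ B
    C ↦ CCC
    B ↦ A  (constrained at step 0)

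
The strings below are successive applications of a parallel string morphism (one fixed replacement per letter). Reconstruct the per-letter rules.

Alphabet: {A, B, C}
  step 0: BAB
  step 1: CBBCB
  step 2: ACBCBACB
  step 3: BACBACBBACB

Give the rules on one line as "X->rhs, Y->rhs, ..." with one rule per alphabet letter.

  step 2 ⇒ step 3: ACBCBACB ⇒ B·A·CB·A·CB·B·A·CB
    A ↦ B
    B ↦ CB
    C ↦ A

A->B, B->CB, C->A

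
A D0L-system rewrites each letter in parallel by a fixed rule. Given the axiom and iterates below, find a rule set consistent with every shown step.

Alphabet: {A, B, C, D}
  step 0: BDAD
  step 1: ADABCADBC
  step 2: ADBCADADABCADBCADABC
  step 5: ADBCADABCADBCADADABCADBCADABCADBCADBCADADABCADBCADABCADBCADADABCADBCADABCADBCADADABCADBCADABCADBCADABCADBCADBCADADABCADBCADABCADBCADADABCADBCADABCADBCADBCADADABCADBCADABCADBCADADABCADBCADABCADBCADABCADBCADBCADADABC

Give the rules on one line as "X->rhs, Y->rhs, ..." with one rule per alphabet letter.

A->AD, B->ADA, C->BC, D->BC

  step 1 ⇒ step 2: ADABCADBC ⇒ AD·BC·AD·ADA·BC·AD·BC·ADA·BC
    A ↦ AD
    B ↦ ADA
    C ↦ BC
    D ↦ BC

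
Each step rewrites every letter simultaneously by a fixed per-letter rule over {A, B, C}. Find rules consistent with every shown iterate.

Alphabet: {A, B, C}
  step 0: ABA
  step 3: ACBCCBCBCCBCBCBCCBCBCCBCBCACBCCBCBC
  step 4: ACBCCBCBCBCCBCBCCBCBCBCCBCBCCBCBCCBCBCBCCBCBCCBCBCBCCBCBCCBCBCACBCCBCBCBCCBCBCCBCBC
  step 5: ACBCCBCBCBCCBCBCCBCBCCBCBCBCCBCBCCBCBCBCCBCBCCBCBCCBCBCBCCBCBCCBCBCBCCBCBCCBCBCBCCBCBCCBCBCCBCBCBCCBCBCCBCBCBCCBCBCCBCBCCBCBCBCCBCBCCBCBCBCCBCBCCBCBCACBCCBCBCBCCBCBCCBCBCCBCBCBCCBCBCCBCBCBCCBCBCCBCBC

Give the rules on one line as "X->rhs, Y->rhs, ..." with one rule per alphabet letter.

  step 4 ⇒ step 5: ACBCCBCBCBCCBCBCCBCBCBCCBCBCCBCBCCBCBCBCCBCBCCBCBCBCCBCBCCBCBCACBCCBCBCBCCBCBCCBCBC ⇒ AC·BC·CBC·BC·BC·CBC·BC·CBC·BC·CBC·BC·BC·CBC·BC·CBC·BC·BC·CBC·BC·CBC·BC·CBC·BC·BC·CBC·BC·CBC·BC·BC·CBC·BC·CBC·BC·BC·CBC·BC·CBC·BC·CBC·BC·BC·CBC·BC·CBC·BC·BC·CBC·BC·CBC·BC·CBC·BC·BC·CBC·BC·CBC·BC·BC·CBC·BC·CBC·BC·AC·BC·CBC·BC·BC·CBC·BC·CBC·BC·CBC·BC·BC·CBC·BC·CBC·BC·BC·CBC·BC·CBC·BC
    A ↦ AC
    B ↦ CBC
    C ↦ BC

A->AC, B->CBC, C->BC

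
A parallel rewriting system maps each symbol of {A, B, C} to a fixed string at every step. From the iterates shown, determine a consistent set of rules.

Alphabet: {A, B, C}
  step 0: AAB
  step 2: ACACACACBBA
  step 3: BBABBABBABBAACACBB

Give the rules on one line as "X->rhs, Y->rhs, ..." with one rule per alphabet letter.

A->BB, B->AC, C->A

  step 2 ⇒ step 3: ACACACACBBA ⇒ BB·A·BB·A·BB·A·BB·A·AC·AC·BB
    A ↦ BB
    B ↦ AC
    C ↦ A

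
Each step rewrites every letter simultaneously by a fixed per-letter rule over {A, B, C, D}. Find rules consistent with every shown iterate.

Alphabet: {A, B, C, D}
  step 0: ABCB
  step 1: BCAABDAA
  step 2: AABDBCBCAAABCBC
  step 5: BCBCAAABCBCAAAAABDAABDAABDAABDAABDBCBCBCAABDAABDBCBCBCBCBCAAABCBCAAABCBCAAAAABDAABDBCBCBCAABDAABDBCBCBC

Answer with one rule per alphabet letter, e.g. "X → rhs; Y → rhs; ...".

  step 1 ⇒ step 2: BCAABDAA ⇒ AA·BD·BC·BC·AA·A·BC·BC
    A ↦ BC
    B ↦ AA
    C ↦ BD
    D ↦ A

A->BC, B->AA, C->BD, D->A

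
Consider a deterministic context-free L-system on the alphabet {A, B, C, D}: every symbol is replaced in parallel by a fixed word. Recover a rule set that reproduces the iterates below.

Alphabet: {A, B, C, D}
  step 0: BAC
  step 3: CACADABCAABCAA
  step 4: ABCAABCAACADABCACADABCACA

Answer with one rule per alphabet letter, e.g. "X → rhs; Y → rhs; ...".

  step 3 ⇒ step 4: CACADABCAABCAA ⇒ AB·CA·AB·CA·A·CA·D·AB·CA·CA·D·AB·CA·CA
    A ↦ CA
    B ↦ D
    C ↦ AB
    D ↦ A

A->CA, B->D, C->AB, D->A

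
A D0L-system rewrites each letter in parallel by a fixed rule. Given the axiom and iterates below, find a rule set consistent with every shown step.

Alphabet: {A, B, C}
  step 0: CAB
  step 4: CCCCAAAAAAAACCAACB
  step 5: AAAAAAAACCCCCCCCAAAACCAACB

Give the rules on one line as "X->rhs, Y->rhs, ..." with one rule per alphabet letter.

A->C, B->CB, C->AA

  step 4 ⇒ step 5: CCCCAAAAAAAACCAACB ⇒ AA·AA·AA·AA·C·C·C·C·C·C·C·C·AA·AA·C·C·AA·CB
    A ↦ C
    B ↦ CB
    C ↦ AA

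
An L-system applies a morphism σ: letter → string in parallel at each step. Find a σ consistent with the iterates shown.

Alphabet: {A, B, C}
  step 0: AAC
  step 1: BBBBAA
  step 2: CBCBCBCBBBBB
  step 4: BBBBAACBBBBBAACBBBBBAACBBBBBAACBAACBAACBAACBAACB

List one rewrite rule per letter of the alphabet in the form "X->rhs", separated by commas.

A->BB, B->CB, C->AA

  step 1 ⇒ step 2: BBBBAA ⇒ CB·CB·CB·CB·BB·BB
    A ↦ BB
    B ↦ CB
  step 0 ⇒ step 1: AAC ⇒ BB·BB·AA
    C ↦ AA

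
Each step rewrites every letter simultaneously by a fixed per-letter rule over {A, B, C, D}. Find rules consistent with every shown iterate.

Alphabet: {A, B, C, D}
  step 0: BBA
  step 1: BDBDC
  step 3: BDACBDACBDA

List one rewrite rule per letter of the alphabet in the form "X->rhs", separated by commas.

A->C, B->BD, C->BD, D->A

  step 0 ⇒ step 1: BBA ⇒ BD·BD·C
    A ↦ C
    B ↦ BD
    C ↦ BD  (constrained at step 1)
    D ↦ A  (constrained at step 1)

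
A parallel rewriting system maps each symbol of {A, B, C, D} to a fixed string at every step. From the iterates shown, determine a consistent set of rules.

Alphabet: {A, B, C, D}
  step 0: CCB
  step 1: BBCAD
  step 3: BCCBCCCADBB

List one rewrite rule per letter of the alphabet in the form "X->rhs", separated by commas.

  step 0 ⇒ step 1: CCB ⇒ B·B·CAD
    B ↦ CAD
    C ↦ B
    A ↦ C  (constrained at step 1)
    D ↦ C  (constrained at step 1)

A->C, B->CAD, C->B, D->C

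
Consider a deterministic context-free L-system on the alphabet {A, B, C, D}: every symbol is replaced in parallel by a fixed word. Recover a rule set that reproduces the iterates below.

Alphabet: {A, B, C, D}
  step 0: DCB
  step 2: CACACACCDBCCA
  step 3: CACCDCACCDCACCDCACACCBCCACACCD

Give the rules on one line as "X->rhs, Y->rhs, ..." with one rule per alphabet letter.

  step 2 ⇒ step 3: CACACACCDBCCA ⇒ CA·CCD·CA·CCD·CA·CCD·CA·CA·CC·BC·CA·CA·CCD
    A ↦ CCD
    B ↦ BC
    C ↦ CA
    D ↦ CC

A->CCD, B->BC, C->CA, D->CC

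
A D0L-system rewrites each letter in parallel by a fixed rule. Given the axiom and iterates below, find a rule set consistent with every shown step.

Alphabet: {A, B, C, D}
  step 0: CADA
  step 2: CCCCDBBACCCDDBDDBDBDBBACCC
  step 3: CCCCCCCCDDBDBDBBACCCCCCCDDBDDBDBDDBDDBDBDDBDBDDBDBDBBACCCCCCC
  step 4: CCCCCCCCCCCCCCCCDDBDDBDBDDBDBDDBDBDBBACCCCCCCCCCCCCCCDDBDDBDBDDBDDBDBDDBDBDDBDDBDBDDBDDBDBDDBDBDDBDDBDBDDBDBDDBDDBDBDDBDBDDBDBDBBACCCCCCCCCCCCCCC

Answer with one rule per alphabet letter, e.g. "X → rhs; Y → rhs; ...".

  step 3 ⇒ step 4: CCCCCCCCDDBDBDBBACCCCCCCDDBDDBDBDDBDDBDBDDBDBDDBDBDBBACCCCCCC ⇒ CC·CC·CC·CC·CC·CC·CC·CC·DDB·DDB·DB·DDB·DB·DDB·DB·DB·BAC·CC·CC·CC·CC·CC·CC·CC·DDB·DDB·DB·DDB·DDB·DB·DDB·DB·DDB·DDB·DB·DDB·DDB·DB·DDB·DB·DDB·DDB·DB·DDB·DB·DDB·DDB·DB·DDB·DB·DDB·DB·DB·BAC·CC·CC·CC·CC·CC·CC·CC
    A ↦ BAC
    B ↦ DB
    C ↦ CC
    D ↦ DDB

A->BAC, B->DB, C->CC, D->DDB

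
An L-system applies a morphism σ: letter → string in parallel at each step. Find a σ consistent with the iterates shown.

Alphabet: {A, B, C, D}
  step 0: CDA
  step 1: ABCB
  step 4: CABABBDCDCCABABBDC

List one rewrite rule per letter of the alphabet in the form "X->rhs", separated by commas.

A->B, B->DC, C->AB, D->C

  step 0 ⇒ step 1: CDA ⇒ AB·C·B
    A ↦ B
    C ↦ AB
    D ↦ C
    B ↦ DC  (constrained at step 1)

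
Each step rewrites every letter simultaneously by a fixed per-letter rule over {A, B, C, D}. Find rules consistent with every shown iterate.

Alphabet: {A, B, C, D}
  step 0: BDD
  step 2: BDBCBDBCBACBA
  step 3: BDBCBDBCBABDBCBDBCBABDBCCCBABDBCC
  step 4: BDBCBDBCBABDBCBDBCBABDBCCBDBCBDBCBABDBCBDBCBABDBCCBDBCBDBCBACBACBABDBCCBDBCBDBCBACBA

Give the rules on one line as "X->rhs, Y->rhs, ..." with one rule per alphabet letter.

  step 3 ⇒ step 4: BDBCBDBCBABDBCBDBCBABDBCCCBABDBCC ⇒ BDB·C·BDB·CBA·BDB·C·BDB·CBA·BDB·CC·BDB·C·BDB·CBA·BDB·C·BDB·CBA·BDB·CC·BDB·C·BDB·CBA·CBA·CBA·BDB·CC·BDB·C·BDB·CBA·CBA
    A ↦ CC
    B ↦ BDB
    C ↦ CBA
    D ↦ C

A->CC, B->BDB, C->CBA, D->C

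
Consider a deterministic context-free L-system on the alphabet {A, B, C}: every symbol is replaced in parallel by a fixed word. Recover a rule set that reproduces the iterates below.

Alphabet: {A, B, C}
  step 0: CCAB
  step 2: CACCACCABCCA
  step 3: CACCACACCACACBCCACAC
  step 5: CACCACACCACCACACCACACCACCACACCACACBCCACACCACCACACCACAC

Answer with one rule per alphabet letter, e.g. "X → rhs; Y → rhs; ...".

  step 2 ⇒ step 3: CACCACCABCCA ⇒ CA·C·CA·CA·C·CA·CA·C·BC·CA·CA·C
    A ↦ C
    B ↦ BC
    C ↦ CA

A->C, B->BC, C->CA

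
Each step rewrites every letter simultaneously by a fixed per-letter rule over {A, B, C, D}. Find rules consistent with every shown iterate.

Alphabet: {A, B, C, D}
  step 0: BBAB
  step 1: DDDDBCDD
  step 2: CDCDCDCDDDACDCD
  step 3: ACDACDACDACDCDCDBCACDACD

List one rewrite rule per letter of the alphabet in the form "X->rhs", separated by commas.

A->BC, B->DD, C->A, D->CD

  step 2 ⇒ step 3: CDCDCDCDDDACDCD ⇒ A·CD·A·CD·A·CD·A·CD·CD·CD·BC·A·CD·A·CD
    A ↦ BC
    C ↦ A
    D ↦ CD
  step 0 ⇒ step 1: BBAB ⇒ DD·DD·BC·DD
    B ↦ DD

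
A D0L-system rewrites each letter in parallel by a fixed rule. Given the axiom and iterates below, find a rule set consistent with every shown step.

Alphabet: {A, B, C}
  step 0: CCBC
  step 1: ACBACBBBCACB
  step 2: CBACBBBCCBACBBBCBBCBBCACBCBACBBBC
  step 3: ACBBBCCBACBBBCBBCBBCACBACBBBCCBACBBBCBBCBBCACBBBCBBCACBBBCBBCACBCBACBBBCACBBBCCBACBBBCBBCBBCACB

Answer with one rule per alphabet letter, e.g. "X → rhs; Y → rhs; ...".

A->CB, B->BBC, C->ACB

  step 2 ⇒ step 3: CBACBBBCCBACBBBCBBCBBCACBCBACBBBC ⇒ ACB·BBC·CB·ACB·BBC·BBC·BBC·ACB·ACB·BBC·CB·ACB·BBC·BBC·BBC·ACB·BBC·BBC·ACB·BBC·BBC·ACB·CB·ACB·BBC·ACB·BBC·CB·ACB·BBC·BBC·BBC·ACB
    A ↦ CB
    B ↦ BBC
    C ↦ ACB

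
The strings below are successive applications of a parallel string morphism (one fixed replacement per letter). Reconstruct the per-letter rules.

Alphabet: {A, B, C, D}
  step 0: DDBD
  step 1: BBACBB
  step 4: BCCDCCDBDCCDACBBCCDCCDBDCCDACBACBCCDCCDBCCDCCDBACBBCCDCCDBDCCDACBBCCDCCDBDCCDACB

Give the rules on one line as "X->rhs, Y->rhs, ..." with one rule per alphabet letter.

A->D, B->ACB, C->CCD, D->B

  step 0 ⇒ step 1: DDBD ⇒ B·B·ACB·B
    B ↦ ACB
    D ↦ B
    A ↦ D  (constrained at step 1)
    C ↦ CCD  (constrained at step 1)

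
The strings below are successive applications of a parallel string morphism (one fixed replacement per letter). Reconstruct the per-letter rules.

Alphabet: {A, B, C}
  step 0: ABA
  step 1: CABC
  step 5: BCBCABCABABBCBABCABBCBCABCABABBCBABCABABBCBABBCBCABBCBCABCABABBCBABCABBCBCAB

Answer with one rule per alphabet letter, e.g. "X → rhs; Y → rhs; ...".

  step 0 ⇒ step 1: ABA ⇒ C·AB·C
    A ↦ C
    B ↦ AB
    C ↦ BCB  (constrained at step 1)

A->C, B->AB, C->BCB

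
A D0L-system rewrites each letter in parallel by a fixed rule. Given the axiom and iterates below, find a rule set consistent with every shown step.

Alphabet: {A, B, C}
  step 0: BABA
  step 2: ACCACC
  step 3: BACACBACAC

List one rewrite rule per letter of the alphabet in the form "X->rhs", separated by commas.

  step 2 ⇒ step 3: ACCACC ⇒ B·AC·AC·B·AC·AC
    A ↦ B
    C ↦ AC
    B ↦ C  (constrained at step 0)

A->B, B->C, C->AC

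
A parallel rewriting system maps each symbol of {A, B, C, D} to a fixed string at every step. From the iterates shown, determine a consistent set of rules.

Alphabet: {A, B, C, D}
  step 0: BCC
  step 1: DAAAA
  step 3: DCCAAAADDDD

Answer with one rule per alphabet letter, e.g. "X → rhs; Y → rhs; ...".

  step 0 ⇒ step 1: BCC ⇒ D·AA·AA
    B ↦ D
    C ↦ AA
    A ↦ B  (constrained at step 1)
    D ↦ DCC  (constrained at step 1)

A->B, B->D, C->AA, D->DCC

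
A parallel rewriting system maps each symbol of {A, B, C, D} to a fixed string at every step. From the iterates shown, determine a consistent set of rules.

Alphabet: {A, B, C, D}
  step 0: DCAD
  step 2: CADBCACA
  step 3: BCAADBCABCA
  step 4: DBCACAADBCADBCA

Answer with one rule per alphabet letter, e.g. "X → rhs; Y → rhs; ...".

  step 3 ⇒ step 4: BCAADBCABCA ⇒ D·B·CA·CA·A·D·B·CA·D·B·CA
    A ↦ CA
    B ↦ D
    C ↦ B
    D ↦ A

A->CA, B->D, C->B, D->A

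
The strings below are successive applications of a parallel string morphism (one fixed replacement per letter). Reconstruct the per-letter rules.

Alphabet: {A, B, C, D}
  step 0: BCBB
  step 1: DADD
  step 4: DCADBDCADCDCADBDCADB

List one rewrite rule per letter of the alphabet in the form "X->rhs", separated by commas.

A->DB, B->D, C->A, D->DC

  step 0 ⇒ step 1: BCBB ⇒ D·A·D·D
    B ↦ D
    C ↦ A
    A ↦ DB  (constrained at step 1)
    D ↦ DC  (constrained at step 1)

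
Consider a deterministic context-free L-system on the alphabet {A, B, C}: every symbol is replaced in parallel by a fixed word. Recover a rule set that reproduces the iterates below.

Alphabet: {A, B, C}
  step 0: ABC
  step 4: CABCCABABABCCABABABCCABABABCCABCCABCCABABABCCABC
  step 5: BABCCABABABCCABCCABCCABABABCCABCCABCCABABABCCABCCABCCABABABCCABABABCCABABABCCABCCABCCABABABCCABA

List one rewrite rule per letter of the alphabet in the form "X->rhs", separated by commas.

A->BC, B->CA, C->BA

  step 4 ⇒ step 5: CABCCABABABCCABABABCCABABABCCABCCABCCABABABCCABC ⇒ BA·BC·CA·BA·BA·BC·CA·BC·CA·BC·CA·BA·BA·BC·CA·BC·CA·BC·CA·BA·BA·BC·CA·BC·CA·BC·CA·BA·BA·BC·CA·BA·BA·BC·CA·BA·BA·BC·CA·BC·CA·BC·CA·BA·BA·BC·CA·BA
    A ↦ BC
    B ↦ CA
    C ↦ BA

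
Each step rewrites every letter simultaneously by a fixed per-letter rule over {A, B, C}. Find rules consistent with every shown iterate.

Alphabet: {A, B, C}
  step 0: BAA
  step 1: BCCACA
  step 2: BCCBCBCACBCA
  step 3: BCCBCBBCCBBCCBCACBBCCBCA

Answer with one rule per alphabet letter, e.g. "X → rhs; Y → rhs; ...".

  step 2 ⇒ step 3: BCCBCBCACBCA ⇒ BC·CB·CB·BC·CB·BC·CB·CA·CB·BC·CB·CA
    A ↦ CA
    B ↦ BC
    C ↦ CB

A->CA, B->BC, C->CB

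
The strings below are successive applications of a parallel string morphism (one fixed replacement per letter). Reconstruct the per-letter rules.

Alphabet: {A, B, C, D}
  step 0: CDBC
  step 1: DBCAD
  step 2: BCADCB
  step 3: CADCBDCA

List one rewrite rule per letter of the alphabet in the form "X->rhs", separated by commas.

A->C, B->CA, C->D, D->B

  step 2 ⇒ step 3: BCADCB ⇒ CA·D·C·B·D·CA
    A ↦ C
    B ↦ CA
    C ↦ D
    D ↦ B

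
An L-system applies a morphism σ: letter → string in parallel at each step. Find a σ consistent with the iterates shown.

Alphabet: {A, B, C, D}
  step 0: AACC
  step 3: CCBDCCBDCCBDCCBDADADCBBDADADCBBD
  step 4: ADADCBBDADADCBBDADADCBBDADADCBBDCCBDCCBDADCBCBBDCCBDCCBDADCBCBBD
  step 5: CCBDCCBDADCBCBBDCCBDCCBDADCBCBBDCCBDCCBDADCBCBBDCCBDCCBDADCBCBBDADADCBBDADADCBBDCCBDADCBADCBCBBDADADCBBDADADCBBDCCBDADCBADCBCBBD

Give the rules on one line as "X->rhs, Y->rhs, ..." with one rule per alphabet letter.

  step 4 ⇒ step 5: ADADCBBDADADCBBDADADCBBDADADCBBDCCBDCCBDADCBCBBDCCBDCCBDADCBCBBD ⇒ CC·BD·CC·BD·AD·CB·CB·BD·CC·BD·CC·BD·AD·CB·CB·BD·CC·BD·CC·BD·AD·CB·CB·BD·CC·BD·CC·BD·AD·CB·CB·BD·AD·AD·CB·BD·AD·AD·CB·BD·CC·BD·AD·CB·AD·CB·CB·BD·AD·AD·CB·BD·AD·AD·CB·BD·CC·BD·AD·CB·AD·CB·CB·BD
    A ↦ CC
    B ↦ CB
    C ↦ AD
    D ↦ BD

A->CC, B->CB, C->AD, D->BD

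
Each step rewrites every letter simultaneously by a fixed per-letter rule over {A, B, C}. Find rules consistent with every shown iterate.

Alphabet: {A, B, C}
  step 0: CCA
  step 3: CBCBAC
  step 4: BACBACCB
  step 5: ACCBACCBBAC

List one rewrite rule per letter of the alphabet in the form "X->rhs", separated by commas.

  step 4 ⇒ step 5: BACBACCB ⇒ AC·C·B·AC·C·B·B·AC
    A ↦ C
    B ↦ AC
    C ↦ B

A->C, B->AC, C->B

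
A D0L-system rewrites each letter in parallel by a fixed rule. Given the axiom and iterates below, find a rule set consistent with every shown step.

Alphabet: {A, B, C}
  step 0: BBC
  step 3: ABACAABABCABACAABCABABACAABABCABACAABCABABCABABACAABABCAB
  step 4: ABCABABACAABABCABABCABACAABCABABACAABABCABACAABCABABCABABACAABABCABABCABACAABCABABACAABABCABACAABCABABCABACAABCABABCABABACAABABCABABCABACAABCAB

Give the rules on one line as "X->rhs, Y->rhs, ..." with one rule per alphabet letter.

A->AB, B->CAB, C->ACA

  step 3 ⇒ step 4: ABACAABABCABACAABCABABACAABABCABACAABCABABCABABACAABABCAB ⇒ AB·CAB·AB·ACA·AB·AB·CAB·AB·CAB·ACA·AB·CAB·AB·ACA·AB·AB·CAB·ACA·AB·CAB·AB·CAB·AB·ACA·AB·AB·CAB·AB·CAB·ACA·AB·CAB·AB·ACA·AB·AB·CAB·ACA·AB·CAB·AB·CAB·ACA·AB·CAB·AB·CAB·AB·ACA·AB·AB·CAB·AB·CAB·ACA·AB·CAB
    A ↦ AB
    B ↦ CAB
    C ↦ ACA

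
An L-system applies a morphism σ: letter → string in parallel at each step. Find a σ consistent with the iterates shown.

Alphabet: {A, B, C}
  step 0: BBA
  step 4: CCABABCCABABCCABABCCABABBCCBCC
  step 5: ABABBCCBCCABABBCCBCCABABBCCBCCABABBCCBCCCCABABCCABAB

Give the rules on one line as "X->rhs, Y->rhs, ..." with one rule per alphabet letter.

  step 4 ⇒ step 5: CCABABCCABABCCABABCCABABBCCBCC ⇒ AB·AB·B·CC·B·CC·AB·AB·B·CC·B·CC·AB·AB·B·CC·B·CC·AB·AB·B·CC·B·CC·CC·AB·AB·CC·AB·AB
    A ↦ B
    B ↦ CC
    C ↦ AB

A->B, B->CC, C->AB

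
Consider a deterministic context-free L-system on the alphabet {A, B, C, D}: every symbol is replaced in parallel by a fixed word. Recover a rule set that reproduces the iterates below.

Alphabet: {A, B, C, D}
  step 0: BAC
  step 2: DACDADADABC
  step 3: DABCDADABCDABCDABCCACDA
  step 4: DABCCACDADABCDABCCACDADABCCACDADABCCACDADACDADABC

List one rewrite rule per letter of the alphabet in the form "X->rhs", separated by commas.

  step 3 ⇒ step 4: DABCDADABCDABCDABCCACDA ⇒ DAB·C·CAC·DA·DAB·C·DAB·C·CAC·DA·DAB·C·CAC·DA·DAB·C·CAC·DA·DA·C·DA·DAB·C
    A ↦ C
    B ↦ CAC
    C ↦ DA
    D ↦ DAB

A->C, B->CAC, C->DA, D->DAB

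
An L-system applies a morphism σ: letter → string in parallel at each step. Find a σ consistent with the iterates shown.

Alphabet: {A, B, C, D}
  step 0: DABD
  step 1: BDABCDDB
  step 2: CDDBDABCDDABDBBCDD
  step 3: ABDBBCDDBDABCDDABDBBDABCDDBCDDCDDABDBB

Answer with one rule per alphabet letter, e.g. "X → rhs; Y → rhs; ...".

  step 2 ⇒ step 3: CDDBDABCDDABDBBCDD ⇒ ABD·B·B·CDD·B·DAB·CDD·ABD·B·B·DAB·CDD·B·CDD·CDD·ABD·B·B
    A ↦ DAB
    B ↦ CDD
    C ↦ ABD
    D ↦ B

A->DAB, B->CDD, C->ABD, D->B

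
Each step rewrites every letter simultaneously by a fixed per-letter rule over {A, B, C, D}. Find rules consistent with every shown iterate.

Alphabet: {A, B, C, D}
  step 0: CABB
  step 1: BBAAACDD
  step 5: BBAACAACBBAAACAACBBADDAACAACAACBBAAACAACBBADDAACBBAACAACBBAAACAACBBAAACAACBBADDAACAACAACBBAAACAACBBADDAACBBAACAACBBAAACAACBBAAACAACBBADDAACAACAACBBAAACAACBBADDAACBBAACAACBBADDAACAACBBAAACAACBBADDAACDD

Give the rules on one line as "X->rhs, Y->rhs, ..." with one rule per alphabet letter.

  step 0 ⇒ step 1: CABB ⇒ BBA·AAC·D·D
    A ↦ AAC
    B ↦ D
    C ↦ BBA
    D ↦ B  (constrained at step 1)

A->AAC, B->D, C->BBA, D->B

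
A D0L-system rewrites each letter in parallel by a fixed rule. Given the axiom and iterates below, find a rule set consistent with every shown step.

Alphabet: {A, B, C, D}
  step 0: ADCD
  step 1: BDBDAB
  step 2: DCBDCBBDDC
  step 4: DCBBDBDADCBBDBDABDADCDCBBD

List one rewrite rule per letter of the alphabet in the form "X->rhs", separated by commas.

  step 1 ⇒ step 2: BDBDAB ⇒ DC·B·DC·B·BD·DC
    A ↦ BD
    B ↦ DC
    D ↦ B
  step 0 ⇒ step 1: ADCD ⇒ BD·B·DA·B
    C ↦ DA

A->BD, B->DC, C->DA, D->B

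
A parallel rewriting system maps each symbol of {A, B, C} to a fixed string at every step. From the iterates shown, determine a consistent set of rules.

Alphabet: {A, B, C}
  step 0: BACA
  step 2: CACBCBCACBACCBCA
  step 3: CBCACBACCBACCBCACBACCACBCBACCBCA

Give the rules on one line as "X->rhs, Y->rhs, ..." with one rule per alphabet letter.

A->CA, B->AC, C->CB

  step 2 ⇒ step 3: CACBCBCACBACCBCA ⇒ CB·CA·CB·AC·CB·AC·CB·CA·CB·AC·CA·CB·CB·AC·CB·CA
    A ↦ CA
    B ↦ AC
    C ↦ CB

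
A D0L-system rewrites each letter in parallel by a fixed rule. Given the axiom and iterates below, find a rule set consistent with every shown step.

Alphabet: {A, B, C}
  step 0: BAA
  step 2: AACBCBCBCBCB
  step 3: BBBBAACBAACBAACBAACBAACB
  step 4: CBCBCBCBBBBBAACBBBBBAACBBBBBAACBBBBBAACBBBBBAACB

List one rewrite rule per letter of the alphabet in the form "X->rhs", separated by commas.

  step 3 ⇒ step 4: BBBBAACBAACBAACBAACBAACB ⇒ CB·CB·CB·CB·BB·BB·AA·CB·BB·BB·AA·CB·BB·BB·AA·CB·BB·BB·AA·CB·BB·BB·AA·CB
    A ↦ BB
    B ↦ CB
    C ↦ AA

A->BB, B->CB, C->AA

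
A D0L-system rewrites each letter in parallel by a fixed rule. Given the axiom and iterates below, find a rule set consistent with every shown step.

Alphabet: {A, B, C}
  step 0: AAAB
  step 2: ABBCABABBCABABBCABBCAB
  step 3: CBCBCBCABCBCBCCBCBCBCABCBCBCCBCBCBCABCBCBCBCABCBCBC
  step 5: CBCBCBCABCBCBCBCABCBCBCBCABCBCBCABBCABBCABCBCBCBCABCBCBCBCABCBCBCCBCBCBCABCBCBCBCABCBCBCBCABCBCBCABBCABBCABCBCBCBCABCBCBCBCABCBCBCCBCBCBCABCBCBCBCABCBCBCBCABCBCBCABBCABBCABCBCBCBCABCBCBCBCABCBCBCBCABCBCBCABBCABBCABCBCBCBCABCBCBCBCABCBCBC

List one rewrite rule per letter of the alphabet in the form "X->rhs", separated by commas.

A->CBC, B->BC, C->AB

  step 2 ⇒ step 3: ABBCABABBCABABBCABBCAB ⇒ CBC·BC·BC·AB·CBC·BC·CBC·BC·BC·AB·CBC·BC·CBC·BC·BC·AB·CBC·BC·BC·AB·CBC·BC
    A ↦ CBC
    B ↦ BC
    C ↦ AB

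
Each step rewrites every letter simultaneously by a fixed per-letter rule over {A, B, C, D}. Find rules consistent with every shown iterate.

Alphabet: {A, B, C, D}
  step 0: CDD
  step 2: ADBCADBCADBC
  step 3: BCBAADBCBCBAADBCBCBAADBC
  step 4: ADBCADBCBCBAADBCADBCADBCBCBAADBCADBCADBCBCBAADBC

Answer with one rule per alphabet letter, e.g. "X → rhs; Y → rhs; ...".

  step 3 ⇒ step 4: BCBAADBCBCBAADBCBCBAADBC ⇒ AD·BC·AD·BC·BC·BA·AD·BC·AD·BC·AD·BC·BC·BA·AD·BC·AD·BC·AD·BC·BC·BA·AD·BC
    A ↦ BC
    B ↦ AD
    C ↦ BC
    D ↦ BA

A->BC, B->AD, C->BC, D->BA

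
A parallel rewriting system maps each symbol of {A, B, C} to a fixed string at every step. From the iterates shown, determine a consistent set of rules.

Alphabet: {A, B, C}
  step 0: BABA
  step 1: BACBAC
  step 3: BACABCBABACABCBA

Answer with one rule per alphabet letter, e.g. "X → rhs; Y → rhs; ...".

A->C, B->BA, C->AB

  step 0 ⇒ step 1: BABA ⇒ BA·C·BA·C
    A ↦ C
    B ↦ BA
    C ↦ AB  (constrained at step 1)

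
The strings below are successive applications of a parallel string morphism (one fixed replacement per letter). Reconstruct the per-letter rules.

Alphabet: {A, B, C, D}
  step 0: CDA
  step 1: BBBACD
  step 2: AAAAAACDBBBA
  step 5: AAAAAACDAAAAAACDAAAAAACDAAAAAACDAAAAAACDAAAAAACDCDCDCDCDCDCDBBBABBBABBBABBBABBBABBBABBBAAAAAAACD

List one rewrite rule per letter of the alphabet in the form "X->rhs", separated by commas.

A->CD, B->AA, C->BB, D->BA

  step 1 ⇒ step 2: BBBACD ⇒ AA·AA·AA·CD·BB·BA
    A ↦ CD
    B ↦ AA
    C ↦ BB
    D ↦ BA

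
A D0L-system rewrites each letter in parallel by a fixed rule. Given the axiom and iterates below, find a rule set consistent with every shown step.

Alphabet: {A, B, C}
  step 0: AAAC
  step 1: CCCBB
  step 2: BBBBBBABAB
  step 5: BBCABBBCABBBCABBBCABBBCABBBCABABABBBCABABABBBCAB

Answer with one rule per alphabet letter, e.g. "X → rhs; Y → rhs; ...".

  step 1 ⇒ step 2: CCCBB ⇒ BB·BB·BB·AB·AB
    B ↦ AB
    C ↦ BB
  step 0 ⇒ step 1: AAAC ⇒ C·C·C·BB
    A ↦ C

A->C, B->AB, C->BB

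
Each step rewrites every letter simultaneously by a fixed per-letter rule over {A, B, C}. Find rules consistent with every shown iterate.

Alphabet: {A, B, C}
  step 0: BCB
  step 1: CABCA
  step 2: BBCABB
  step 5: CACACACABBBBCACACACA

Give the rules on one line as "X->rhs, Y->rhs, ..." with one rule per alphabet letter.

A->B, B->CA, C->B

  step 1 ⇒ step 2: CABCA ⇒ B·B·CA·B·B
    A ↦ B
    B ↦ CA
    C ↦ B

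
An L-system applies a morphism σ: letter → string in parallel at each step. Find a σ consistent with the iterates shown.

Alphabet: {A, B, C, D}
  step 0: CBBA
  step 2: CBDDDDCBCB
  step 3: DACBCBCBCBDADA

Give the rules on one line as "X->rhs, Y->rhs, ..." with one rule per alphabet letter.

  step 2 ⇒ step 3: CBDDDDCBCB ⇒ D·A·CB·CB·CB·CB·D·A·D·A
    B ↦ A
    C ↦ D
    D ↦ CB
    A ↦ DD  (constrained at step 0)

A->DD, B->A, C->D, D->CB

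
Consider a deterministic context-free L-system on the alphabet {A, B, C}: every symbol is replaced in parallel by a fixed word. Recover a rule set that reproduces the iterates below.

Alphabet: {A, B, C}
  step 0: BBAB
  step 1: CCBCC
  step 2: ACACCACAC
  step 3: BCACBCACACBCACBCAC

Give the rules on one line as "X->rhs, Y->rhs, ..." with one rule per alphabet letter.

  step 2 ⇒ step 3: ACACCACAC ⇒ BC·AC·BC·AC·AC·BC·AC·BC·AC
    A ↦ BC
    C ↦ AC
  step 0 ⇒ step 1: BBAB ⇒ C·C·BC·C
    B ↦ C

A->BC, B->C, C->AC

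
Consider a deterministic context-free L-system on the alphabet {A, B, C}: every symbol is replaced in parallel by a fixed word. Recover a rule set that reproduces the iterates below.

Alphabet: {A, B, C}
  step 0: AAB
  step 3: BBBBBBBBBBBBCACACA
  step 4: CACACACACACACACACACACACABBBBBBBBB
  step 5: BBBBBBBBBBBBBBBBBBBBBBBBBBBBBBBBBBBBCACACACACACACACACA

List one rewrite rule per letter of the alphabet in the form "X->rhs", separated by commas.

  step 4 ⇒ step 5: CACACACACACACACACACACACABBBBBBBBB ⇒ B·BB·B·BB·B·BB·B·BB·B·BB·B·BB·B·BB·B·BB·B·BB·B·BB·B·BB·B·BB·CA·CA·CA·CA·CA·CA·CA·CA·CA
    A ↦ BB
    B ↦ CA
    C ↦ B

A->BB, B->CA, C->B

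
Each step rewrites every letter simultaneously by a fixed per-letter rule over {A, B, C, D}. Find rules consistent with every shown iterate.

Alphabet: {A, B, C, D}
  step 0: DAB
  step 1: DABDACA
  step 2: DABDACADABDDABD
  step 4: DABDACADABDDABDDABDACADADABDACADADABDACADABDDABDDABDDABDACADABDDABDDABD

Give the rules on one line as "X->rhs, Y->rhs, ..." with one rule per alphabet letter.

  step 1 ⇒ step 2: DABDACA ⇒ DA·BD·ACA·DA·BD·DA·BD
    A ↦ BD
    B ↦ ACA
    C ↦ DA
    D ↦ DA

A->BD, B->ACA, C->DA, D->DA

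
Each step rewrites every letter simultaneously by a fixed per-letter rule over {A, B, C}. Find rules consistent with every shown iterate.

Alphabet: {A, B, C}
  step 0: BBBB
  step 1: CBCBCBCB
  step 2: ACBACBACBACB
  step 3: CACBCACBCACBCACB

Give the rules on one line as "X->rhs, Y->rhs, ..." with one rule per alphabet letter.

A->C, B->CB, C->A

  step 2 ⇒ step 3: ACBACBACBACB ⇒ C·A·CB·C·A·CB·C·A·CB·C·A·CB
    A ↦ C
    B ↦ CB
    C ↦ A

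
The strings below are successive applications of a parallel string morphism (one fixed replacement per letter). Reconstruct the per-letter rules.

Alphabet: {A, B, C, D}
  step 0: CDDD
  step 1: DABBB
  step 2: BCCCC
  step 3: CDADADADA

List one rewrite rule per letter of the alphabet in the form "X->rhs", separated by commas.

  step 2 ⇒ step 3: BCCCC ⇒ C·DA·DA·DA·DA
    B ↦ C
    C ↦ DA
  step 1 ⇒ step 2: DABBB ⇒ B·C·C·C·C
    A ↦ C
  step 0 ⇒ step 1: CDDD ⇒ DA·B·B·B
    D ↦ B

A->C, B->C, C->DA, D->B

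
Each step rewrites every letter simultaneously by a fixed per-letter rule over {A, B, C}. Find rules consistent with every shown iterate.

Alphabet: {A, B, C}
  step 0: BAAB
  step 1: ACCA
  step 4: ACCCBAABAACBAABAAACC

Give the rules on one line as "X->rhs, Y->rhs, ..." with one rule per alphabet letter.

A->C, B->A, C->BAA

  step 0 ⇒ step 1: BAAB ⇒ A·C·C·A
    A ↦ C
    B ↦ A
    C ↦ BAA  (constrained at step 1)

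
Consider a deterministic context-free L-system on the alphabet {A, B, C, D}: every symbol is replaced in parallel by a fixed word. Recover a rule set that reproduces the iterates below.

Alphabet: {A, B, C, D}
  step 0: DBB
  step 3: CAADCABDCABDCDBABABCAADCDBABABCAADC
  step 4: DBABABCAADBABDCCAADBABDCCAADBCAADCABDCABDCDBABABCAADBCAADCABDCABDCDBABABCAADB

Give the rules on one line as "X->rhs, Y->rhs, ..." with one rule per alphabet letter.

A->AB, B->DC, C->DB, D->CAA

  step 3 ⇒ step 4: CAADCABDCABDCDBABABCAADCDBABABCAADC ⇒ DB·AB·AB·CAA·DB·AB·DC·CAA·DB·AB·DC·CAA·DB·CAA·DC·AB·DC·AB·DC·DB·AB·AB·CAA·DB·CAA·DC·AB·DC·AB·DC·DB·AB·AB·CAA·DB
    A ↦ AB
    B ↦ DC
    C ↦ DB
    D ↦ CAA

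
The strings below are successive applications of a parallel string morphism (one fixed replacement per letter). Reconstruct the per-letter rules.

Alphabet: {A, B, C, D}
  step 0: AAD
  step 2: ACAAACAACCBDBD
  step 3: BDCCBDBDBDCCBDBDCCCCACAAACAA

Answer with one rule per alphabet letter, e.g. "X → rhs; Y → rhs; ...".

  step 2 ⇒ step 3: ACAAACAACCBDBD ⇒ BD·CC·BD·BD·BD·CC·BD·BD·CC·CC·A·CAA·A·CAA
    A ↦ BD
    B ↦ A
    C ↦ CC
    D ↦ CAA

A->BD, B->A, C->CC, D->CAA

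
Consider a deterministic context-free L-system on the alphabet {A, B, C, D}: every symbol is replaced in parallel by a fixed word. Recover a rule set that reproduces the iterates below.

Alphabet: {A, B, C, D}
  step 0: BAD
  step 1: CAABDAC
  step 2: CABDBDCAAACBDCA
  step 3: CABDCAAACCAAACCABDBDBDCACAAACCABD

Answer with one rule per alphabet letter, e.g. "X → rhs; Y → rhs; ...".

  step 2 ⇒ step 3: CABDBDCAAACBDCA ⇒ CA·BD·CAA·AC·CAA·AC·CA·BD·BD·BD·CA·CAA·AC·CA·BD
    A ↦ BD
    B ↦ CAA
    C ↦ CA
    D ↦ AC

A->BD, B->CAA, C->CA, D->AC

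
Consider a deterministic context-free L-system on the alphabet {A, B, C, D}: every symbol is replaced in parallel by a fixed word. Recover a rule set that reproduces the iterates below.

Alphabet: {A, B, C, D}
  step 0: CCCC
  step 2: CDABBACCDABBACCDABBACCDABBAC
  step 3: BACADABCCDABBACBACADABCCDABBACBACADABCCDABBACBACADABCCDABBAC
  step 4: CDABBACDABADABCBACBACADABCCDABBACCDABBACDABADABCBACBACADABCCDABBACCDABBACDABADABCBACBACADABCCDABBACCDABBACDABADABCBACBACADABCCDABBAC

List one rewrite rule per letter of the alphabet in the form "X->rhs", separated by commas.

A->DAB, B->C, C->BAC, D->A

  step 3 ⇒ step 4: BACADABCCDABBACBACADABCCDABBACBACADABCCDABBACBACADABCCDABBAC ⇒ C·DAB·BAC·DAB·A·DAB·C·BAC·BAC·A·DAB·C·C·DAB·BAC·C·DAB·BAC·DAB·A·DAB·C·BAC·BAC·A·DAB·C·C·DAB·BAC·C·DAB·BAC·DAB·A·DAB·C·BAC·BAC·A·DAB·C·C·DAB·BAC·C·DAB·BAC·DAB·A·DAB·C·BAC·BAC·A·DAB·C·C·DAB·BAC
    A ↦ DAB
    B ↦ C
    C ↦ BAC
    D ↦ A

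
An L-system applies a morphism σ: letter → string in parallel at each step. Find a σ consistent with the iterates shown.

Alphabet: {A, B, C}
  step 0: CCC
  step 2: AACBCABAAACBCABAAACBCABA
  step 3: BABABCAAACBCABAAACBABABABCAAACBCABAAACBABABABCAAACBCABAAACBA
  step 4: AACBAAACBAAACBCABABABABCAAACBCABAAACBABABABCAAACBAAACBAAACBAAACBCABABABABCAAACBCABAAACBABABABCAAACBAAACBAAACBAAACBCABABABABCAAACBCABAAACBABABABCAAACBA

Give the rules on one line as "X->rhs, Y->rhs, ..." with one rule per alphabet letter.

  step 3 ⇒ step 4: BABABCAAACBCABAAACBABABABCAAACBCABAAACBABABABCAAACBCABAAACBA ⇒ AAC·BA·AAC·BA·AAC·BCA·BA·BA·BA·BCA·AAC·BCA·BA·AAC·BA·BA·BA·BCA·AAC·BA·AAC·BA·AAC·BA·AAC·BCA·BA·BA·BA·BCA·AAC·BCA·BA·AAC·BA·BA·BA·BCA·AAC·BA·AAC·BA·AAC·BA·AAC·BCA·BA·BA·BA·BCA·AAC·BCA·BA·AAC·BA·BA·BA·BCA·AAC·BA
    A ↦ BA
    B ↦ AAC
    C ↦ BCA

A->BA, B->AAC, C->BCA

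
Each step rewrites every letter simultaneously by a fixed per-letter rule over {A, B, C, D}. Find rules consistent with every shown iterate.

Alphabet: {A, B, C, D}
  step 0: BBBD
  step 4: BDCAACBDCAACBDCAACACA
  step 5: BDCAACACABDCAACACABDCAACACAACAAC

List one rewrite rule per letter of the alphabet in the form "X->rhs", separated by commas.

  step 4 ⇒ step 5: BDCAACBDCAACBDCAACACA ⇒ BD·C·A·AC·AC·A·BD·C·A·AC·AC·A·BD·C·A·AC·AC·A·AC·A·AC
    A ↦ AC
    B ↦ BD
    C ↦ A
    D ↦ C

A->AC, B->BD, C->A, D->C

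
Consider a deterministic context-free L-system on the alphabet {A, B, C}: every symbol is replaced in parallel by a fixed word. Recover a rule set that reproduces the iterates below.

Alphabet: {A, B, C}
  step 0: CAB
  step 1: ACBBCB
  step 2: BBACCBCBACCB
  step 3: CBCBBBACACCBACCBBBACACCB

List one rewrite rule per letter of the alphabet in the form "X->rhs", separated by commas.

A->BB, B->CB, C->AC

  step 2 ⇒ step 3: BBACCBCBACCB ⇒ CB·CB·BB·AC·AC·CB·AC·CB·BB·AC·AC·CB
    A ↦ BB
    B ↦ CB
    C ↦ AC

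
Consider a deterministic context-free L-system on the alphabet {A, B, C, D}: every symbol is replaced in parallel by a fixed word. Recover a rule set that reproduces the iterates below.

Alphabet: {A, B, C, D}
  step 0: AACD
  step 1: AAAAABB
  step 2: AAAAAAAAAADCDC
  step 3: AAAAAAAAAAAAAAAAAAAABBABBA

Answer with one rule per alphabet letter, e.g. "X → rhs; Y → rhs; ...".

  step 2 ⇒ step 3: AAAAAAAAAADCDC ⇒ AA·AA·AA·AA·AA·AA·AA·AA·AA·AA·BB·A·BB·A
    A ↦ AA
    C ↦ A
    D ↦ BB
  step 1 ⇒ step 2: AAAAABB ⇒ AA·AA·AA·AA·AA·DC·DC
    B ↦ DC

A->AA, B->DC, C->A, D->BB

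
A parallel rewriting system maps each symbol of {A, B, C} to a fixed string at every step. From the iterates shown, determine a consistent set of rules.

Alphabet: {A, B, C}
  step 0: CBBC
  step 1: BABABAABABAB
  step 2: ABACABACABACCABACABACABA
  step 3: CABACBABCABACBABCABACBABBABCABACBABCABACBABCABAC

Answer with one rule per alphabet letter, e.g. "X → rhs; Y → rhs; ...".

  step 2 ⇒ step 3: ABACABACABACCABACABACABA ⇒ C·ABA·C·BAB·C·ABA·C·BAB·C·ABA·C·BAB·BAB·C·ABA·C·BAB·C·ABA·C·BAB·C·ABA·C
    A ↦ C
    B ↦ ABA
    C ↦ BAB

A->C, B->ABA, C->BAB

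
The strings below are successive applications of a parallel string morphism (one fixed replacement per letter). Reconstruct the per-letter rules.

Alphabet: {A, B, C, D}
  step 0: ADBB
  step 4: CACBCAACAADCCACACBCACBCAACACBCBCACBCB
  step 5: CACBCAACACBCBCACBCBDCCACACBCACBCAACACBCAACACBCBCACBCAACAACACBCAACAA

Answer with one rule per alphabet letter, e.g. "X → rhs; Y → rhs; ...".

A->CB, B->A, C->CA, D->DC

  step 4 ⇒ step 5: CACBCAACAADCCACACBCACBCAACACBCBCACBCB ⇒ CA·CB·CA·A·CA·CB·CB·CA·CB·CB·DC·CA·CA·CB·CA·CB·CA·A·CA·CB·CA·A·CA·CB·CB·CA·CB·CA·A·CA·A·CA·CB·CA·A·CA·A
    A ↦ CB
    B ↦ A
    C ↦ CA
    D ↦ DC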